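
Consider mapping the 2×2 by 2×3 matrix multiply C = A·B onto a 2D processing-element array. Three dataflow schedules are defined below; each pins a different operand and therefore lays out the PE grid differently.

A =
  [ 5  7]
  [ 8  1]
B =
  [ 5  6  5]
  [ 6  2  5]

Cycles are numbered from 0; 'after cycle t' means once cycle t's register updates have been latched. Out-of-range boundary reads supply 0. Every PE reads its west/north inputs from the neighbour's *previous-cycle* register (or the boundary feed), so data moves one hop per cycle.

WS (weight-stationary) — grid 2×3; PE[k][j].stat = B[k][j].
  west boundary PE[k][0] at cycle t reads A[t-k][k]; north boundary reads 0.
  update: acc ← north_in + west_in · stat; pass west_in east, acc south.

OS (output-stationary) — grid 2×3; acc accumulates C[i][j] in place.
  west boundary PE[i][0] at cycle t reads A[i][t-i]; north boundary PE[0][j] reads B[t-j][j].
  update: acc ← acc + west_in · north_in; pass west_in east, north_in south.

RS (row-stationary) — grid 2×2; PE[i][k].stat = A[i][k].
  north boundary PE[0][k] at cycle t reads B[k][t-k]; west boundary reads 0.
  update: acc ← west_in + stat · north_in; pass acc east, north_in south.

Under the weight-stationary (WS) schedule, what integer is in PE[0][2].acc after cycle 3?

WS (2×3). Following PE[0][2] plus its west/north inputs:
  step 0 · PE0,1: acc=0; fwd→0 fwd↓0
  step 0 · PE0,2: acc=0; fwd→0 fwd↓0
  step 1 · PE0,1: acc=30; fwd→5 fwd↓30
  step 1 · PE0,2: acc=0; fwd→0 fwd↓0
  step 2 · PE0,1: acc=48; fwd→8 fwd↓48
  step 2 · PE0,2: acc=25; fwd→5 fwd↓25
  step 3 · PE0,1: acc=0; fwd→0 fwd↓0
  step 3 · PE0,2: acc=40; fwd→8 fwd↓40

PE[0][2].acc = 40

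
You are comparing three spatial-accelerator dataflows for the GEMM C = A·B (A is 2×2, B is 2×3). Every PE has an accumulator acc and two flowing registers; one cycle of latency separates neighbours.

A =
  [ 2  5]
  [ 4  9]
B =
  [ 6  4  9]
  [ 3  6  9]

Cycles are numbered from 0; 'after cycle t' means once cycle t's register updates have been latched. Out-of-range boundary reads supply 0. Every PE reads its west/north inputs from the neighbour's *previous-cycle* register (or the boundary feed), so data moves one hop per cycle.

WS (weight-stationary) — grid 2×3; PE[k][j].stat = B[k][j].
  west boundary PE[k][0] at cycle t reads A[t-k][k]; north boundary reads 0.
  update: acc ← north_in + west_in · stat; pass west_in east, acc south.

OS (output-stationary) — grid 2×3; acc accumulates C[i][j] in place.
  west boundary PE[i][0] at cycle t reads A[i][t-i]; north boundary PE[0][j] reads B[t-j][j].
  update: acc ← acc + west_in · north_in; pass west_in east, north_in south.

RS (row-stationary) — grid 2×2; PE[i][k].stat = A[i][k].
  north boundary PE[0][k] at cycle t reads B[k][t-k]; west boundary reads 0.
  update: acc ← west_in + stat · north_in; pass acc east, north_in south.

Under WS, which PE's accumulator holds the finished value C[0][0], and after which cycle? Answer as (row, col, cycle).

WS — PE[1][0] is where C[0][0] collects:
  c0 r1c0: 0 / 0 / 0
  c1 r1c0: 27 / 5 / 27

(row, col, cycle) = (1, 0, 1)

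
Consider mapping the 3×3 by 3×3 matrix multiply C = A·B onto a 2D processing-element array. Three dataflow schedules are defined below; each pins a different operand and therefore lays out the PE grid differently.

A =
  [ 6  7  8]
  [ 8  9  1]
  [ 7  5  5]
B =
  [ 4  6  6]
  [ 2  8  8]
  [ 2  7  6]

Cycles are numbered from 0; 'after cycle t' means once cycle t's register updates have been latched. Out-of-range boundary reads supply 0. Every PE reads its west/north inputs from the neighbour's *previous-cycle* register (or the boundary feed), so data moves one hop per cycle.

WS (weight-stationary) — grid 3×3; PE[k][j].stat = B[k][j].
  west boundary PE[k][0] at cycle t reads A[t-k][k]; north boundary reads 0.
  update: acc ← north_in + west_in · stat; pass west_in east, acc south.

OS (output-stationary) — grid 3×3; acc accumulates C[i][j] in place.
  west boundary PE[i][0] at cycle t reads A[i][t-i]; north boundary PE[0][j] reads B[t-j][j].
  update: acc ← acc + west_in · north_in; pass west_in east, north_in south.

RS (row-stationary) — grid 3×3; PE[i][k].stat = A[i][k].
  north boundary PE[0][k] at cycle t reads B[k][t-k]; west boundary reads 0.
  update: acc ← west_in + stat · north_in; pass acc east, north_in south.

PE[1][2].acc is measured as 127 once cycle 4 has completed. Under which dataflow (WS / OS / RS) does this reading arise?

WS (3×3 grid), PE[1][2]:
  @0  [1,2]  acc 0  |  →0  ↓0
  @1  [1,2]  acc 0  |  →0  ↓0
  @2  [1,2]  acc 0  |  →0  ↓0
  @3  [1,2]  acc 92  |  →7  ↓92
  @4  [1,2]  acc 120  |  →9  ↓120
OS (3×3 grid), PE[1][2]:
  @0  [1,2]  acc 0  |  →0  ↓0
  @1  [1,2]  acc 0  |  →0  ↓0
  @2  [1,2]  acc 0  |  →0  ↓0
  @3  [1,2]  acc 48  |  →8  ↓6
  @4  [1,2]  acc 120  |  →9  ↓8
RS (3×3 grid), PE[1][2]:
  @0  [1,2]  acc 0  |  →0  ↓0
  @1  [1,2]  acc 0  |  →0  ↓0
  @2  [1,2]  acc 0  |  →0  ↓0
  @3  [1,2]  acc 52  |  →52  ↓2
  @4  [1,2]  acc 127  |  →127  ↓7

dataflow = RS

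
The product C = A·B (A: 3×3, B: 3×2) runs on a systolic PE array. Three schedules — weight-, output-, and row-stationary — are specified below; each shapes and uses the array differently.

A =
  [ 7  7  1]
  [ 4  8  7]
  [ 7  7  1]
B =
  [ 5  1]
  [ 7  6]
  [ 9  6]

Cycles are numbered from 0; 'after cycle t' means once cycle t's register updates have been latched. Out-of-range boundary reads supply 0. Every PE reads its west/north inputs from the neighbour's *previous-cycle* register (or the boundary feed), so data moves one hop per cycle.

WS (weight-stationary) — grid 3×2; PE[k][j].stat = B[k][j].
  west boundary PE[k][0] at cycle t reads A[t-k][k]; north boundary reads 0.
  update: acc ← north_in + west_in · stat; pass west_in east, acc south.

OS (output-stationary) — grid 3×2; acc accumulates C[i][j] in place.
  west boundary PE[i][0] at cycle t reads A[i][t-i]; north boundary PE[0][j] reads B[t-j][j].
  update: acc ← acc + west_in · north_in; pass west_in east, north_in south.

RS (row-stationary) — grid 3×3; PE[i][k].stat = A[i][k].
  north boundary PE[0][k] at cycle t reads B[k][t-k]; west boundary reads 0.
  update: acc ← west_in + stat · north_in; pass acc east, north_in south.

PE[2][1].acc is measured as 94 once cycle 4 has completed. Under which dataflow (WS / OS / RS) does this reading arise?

dataflow = WS

WS [3×2] PE[2][1] across cycles:
  0: (2,1).acc=0  regs=<0,0>
  1: (2,1).acc=0  regs=<0,0>
  2: (2,1).acc=0  regs=<0,0>
  3: (2,1).acc=55  regs=<1,55>
  4: (2,1).acc=94  regs=<7,94>
OS [3×2] PE[2][1] across cycles:
  0: (2,1).acc=0  regs=<0,0>
  1: (2,1).acc=0  regs=<0,0>
  2: (2,1).acc=0  regs=<0,0>
  3: (2,1).acc=7  regs=<7,1>
  4: (2,1).acc=49  regs=<7,6>
RS [3×3] PE[2][1] across cycles:
  0: (2,1).acc=0  regs=<0,0>
  1: (2,1).acc=0  regs=<0,0>
  2: (2,1).acc=0  regs=<0,0>
  3: (2,1).acc=84  regs=<84,7>
  4: (2,1).acc=49  regs=<49,6>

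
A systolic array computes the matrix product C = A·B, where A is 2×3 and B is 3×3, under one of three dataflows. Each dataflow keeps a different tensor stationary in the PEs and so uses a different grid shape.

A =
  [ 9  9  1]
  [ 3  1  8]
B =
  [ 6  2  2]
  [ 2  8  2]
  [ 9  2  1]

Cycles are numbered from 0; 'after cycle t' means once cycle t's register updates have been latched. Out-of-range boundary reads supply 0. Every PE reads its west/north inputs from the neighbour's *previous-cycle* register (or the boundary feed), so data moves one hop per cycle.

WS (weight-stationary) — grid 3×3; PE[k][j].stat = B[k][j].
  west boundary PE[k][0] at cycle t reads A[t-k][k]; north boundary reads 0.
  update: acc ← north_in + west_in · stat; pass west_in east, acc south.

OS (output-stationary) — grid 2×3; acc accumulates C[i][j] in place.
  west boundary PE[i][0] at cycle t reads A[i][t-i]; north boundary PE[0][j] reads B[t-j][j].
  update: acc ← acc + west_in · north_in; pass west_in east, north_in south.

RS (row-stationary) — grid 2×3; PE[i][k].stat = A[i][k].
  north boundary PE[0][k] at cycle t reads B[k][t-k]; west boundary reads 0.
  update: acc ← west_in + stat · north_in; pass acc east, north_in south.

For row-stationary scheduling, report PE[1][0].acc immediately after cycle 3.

RS on a 2×3 grid — tracing PE[1][0] and its feeders:
  c0 r0c0: 54 / 54 / 6
  c0 r1c0: 0 / 0 / 0
  c1 r0c0: 18 / 18 / 2
  c1 r1c0: 18 / 18 / 6
  c2 r0c0: 18 / 18 / 2
  c2 r1c0: 6 / 6 / 2
  c3 r0c0: 0 / 0 / 0
  c3 r1c0: 6 / 6 / 2

PE[1][0].acc = 6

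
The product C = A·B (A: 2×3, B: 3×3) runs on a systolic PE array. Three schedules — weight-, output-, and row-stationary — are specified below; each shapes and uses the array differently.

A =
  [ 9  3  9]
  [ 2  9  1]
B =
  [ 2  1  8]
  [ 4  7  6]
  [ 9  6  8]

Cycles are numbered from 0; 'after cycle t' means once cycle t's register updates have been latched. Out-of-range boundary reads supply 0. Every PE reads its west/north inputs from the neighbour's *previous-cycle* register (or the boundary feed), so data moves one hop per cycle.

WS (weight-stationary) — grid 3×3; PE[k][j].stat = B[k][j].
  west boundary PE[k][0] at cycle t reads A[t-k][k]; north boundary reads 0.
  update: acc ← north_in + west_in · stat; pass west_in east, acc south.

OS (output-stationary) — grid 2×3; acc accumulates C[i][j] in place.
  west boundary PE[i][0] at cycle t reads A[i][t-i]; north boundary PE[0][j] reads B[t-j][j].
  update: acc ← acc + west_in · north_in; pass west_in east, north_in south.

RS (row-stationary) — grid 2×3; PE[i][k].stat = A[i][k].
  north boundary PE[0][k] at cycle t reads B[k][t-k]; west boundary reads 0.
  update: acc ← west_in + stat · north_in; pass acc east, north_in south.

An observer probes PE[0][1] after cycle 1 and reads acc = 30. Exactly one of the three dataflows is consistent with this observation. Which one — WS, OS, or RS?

WS [3×3] PE[0][1] across cycles:
  [0] (0,1) acc=0 (h:0 v:0)
  [1] (0,1) acc=9 (h:9 v:9)
OS [2×3] PE[0][1] across cycles:
  [0] (0,1) acc=0 (h:0 v:0)
  [1] (0,1) acc=9 (h:9 v:1)
RS [2×3] PE[0][1] across cycles:
  [0] (0,1) acc=0 (h:0 v:0)
  [1] (0,1) acc=30 (h:30 v:4)

dataflow = RS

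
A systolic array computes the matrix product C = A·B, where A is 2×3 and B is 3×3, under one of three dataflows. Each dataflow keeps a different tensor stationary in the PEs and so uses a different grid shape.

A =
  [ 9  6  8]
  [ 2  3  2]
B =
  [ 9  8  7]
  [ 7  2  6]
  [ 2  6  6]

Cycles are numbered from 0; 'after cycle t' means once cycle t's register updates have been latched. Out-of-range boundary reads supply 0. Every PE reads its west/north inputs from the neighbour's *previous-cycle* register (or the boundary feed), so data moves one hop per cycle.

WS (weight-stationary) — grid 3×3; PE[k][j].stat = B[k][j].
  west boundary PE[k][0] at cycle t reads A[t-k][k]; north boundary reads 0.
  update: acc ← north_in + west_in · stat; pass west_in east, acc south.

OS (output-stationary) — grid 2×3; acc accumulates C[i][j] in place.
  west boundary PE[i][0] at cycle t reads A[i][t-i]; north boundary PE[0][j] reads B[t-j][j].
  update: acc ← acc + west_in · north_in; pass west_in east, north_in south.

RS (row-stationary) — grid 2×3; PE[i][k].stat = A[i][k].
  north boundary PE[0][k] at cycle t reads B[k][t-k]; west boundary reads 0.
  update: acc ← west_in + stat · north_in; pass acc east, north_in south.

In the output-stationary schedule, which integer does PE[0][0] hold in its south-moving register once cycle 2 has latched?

register = 2

OS (2×3). Following PE[0][0] plus its west/north inputs:
  @0  [0,0]  acc 81  |  →9  ↓9
  @1  [0,0]  acc 123  |  →6  ↓7
  @2  [0,0]  acc 139  |  →8  ↓2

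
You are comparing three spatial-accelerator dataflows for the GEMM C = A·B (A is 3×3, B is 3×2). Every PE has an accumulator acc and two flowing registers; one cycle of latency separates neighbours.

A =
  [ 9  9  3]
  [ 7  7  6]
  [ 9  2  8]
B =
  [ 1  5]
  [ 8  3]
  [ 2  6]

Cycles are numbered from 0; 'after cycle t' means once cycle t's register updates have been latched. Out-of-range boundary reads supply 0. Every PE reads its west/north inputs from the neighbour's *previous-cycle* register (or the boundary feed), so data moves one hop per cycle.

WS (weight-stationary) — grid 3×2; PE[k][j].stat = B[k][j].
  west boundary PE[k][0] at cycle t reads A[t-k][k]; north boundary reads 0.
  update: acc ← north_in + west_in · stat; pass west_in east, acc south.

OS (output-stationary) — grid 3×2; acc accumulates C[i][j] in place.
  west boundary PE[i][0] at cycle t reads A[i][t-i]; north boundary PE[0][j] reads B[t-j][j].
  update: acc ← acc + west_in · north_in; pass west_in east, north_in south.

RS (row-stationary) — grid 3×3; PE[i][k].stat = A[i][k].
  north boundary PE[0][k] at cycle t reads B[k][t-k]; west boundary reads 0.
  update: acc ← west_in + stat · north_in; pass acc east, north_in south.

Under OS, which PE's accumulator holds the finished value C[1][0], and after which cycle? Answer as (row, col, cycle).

OS — PE[1][0] is where C[1][0] collects:
  0: (1,0).acc=0  regs=<0,0>
  1: (1,0).acc=7  regs=<7,1>
  2: (1,0).acc=63  regs=<7,8>
  3: (1,0).acc=75  regs=<6,2>

(row, col, cycle) = (1, 0, 3)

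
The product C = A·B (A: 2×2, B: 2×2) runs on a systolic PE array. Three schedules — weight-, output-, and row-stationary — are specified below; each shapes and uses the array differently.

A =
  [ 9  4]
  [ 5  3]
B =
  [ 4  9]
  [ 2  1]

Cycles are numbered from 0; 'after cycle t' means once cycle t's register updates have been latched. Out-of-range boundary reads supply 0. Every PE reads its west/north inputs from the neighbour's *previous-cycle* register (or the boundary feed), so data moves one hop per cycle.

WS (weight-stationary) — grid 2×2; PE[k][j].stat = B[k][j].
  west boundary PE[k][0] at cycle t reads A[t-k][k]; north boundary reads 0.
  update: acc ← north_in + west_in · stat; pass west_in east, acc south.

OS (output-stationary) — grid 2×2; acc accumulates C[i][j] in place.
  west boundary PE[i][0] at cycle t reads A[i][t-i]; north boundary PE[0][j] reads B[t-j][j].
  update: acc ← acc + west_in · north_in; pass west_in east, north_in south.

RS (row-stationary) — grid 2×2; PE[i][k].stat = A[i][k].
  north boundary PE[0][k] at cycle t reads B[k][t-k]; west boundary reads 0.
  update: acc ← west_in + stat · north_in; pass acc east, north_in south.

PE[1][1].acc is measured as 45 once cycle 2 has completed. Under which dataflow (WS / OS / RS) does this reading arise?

WS [2×2] PE[1][1] across cycles:
  0: (1,1).acc=0  regs=<0,0>
  1: (1,1).acc=0  regs=<0,0>
  2: (1,1).acc=85  regs=<4,85>
OS [2×2] PE[1][1] across cycles:
  0: (1,1).acc=0  regs=<0,0>
  1: (1,1).acc=0  regs=<0,0>
  2: (1,1).acc=45  regs=<5,9>
RS [2×2] PE[1][1] across cycles:
  0: (1,1).acc=0  regs=<0,0>
  1: (1,1).acc=0  regs=<0,0>
  2: (1,1).acc=26  regs=<26,2>

dataflow = OS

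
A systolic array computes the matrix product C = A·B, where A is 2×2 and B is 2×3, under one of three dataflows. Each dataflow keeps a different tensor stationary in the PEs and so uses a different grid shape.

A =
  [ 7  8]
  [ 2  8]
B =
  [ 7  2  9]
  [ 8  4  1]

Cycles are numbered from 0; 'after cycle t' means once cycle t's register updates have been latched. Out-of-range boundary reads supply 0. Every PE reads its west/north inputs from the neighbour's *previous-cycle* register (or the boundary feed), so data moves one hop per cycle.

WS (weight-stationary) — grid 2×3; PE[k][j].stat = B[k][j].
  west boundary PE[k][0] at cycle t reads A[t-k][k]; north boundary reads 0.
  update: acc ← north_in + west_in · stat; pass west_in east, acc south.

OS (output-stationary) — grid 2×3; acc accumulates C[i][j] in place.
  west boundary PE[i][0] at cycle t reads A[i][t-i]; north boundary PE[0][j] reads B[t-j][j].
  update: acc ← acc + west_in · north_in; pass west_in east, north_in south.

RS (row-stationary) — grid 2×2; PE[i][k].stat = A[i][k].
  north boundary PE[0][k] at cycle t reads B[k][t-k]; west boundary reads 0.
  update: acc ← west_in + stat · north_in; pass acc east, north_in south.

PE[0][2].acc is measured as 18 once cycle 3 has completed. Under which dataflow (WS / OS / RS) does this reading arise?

dataflow = WS

— WS: 2×3; PE[0][2] trace:
  step 0 · PE0,2: acc=0; fwd→0 fwd↓0
  step 1 · PE0,2: acc=0; fwd→0 fwd↓0
  step 2 · PE0,2: acc=63; fwd→7 fwd↓63
  step 3 · PE0,2: acc=18; fwd→2 fwd↓18
— OS: 2×3; PE[0][2] trace:
  step 0 · PE0,2: acc=0; fwd→0 fwd↓0
  step 1 · PE0,2: acc=0; fwd→0 fwd↓0
  step 2 · PE0,2: acc=63; fwd→7 fwd↓9
  step 3 · PE0,2: acc=71; fwd→8 fwd↓1
RS: PE[0][2] is outside its 2×2 grid.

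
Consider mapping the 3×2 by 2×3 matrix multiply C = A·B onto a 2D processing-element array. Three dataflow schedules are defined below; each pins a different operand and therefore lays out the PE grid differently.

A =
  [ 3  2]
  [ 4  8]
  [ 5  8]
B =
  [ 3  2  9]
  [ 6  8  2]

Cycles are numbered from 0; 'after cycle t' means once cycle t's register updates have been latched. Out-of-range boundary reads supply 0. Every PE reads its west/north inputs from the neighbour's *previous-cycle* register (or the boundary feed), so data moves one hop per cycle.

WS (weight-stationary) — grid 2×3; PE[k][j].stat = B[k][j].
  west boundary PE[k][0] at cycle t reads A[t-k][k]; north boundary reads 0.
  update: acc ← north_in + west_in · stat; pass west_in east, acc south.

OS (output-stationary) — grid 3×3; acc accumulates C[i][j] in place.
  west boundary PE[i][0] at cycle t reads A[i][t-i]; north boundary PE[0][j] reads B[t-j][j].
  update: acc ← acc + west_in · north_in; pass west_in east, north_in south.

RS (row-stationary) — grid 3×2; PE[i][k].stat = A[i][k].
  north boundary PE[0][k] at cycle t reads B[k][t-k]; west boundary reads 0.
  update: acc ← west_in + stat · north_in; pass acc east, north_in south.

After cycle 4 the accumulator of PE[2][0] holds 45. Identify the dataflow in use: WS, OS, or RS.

dataflow = RS

WS (2×3): PE[2][0] does not exist.
OS (3×3 grid), PE[2][0]:
  t=0 PE[2][0]: acc=0 h=0 v=0
  t=1 PE[2][0]: acc=0 h=0 v=0
  t=2 PE[2][0]: acc=15 h=5 v=3
  t=3 PE[2][0]: acc=63 h=8 v=6
  t=4 PE[2][0]: acc=63 h=0 v=0
RS (3×2 grid), PE[2][0]:
  t=0 PE[2][0]: acc=0 h=0 v=0
  t=1 PE[2][0]: acc=0 h=0 v=0
  t=2 PE[2][0]: acc=15 h=15 v=3
  t=3 PE[2][0]: acc=10 h=10 v=2
  t=4 PE[2][0]: acc=45 h=45 v=9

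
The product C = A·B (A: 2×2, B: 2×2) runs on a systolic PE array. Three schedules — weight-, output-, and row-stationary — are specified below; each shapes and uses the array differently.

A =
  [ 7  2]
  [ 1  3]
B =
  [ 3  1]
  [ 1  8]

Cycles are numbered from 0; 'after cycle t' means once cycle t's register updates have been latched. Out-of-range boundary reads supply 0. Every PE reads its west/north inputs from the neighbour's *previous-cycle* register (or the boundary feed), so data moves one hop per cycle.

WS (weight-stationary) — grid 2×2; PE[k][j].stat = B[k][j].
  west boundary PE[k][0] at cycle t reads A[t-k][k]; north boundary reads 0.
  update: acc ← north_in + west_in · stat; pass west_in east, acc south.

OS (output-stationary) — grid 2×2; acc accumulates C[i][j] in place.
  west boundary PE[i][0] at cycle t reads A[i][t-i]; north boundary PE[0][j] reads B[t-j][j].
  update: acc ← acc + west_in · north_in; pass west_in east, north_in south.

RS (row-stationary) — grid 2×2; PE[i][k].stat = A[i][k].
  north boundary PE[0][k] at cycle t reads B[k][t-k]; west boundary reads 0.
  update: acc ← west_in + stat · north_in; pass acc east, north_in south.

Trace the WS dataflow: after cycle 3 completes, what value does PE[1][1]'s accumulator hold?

Tracing WS — 2×2 array, target PE[1][1]:
  step 0 · PE0,1: acc=0; fwd→0 fwd↓0
  step 0 · PE1,0: acc=0; fwd→0 fwd↓0
  step 0 · PE1,1: acc=0; fwd→0 fwd↓0
  step 1 · PE0,1: acc=7; fwd→7 fwd↓7
  step 1 · PE1,0: acc=23; fwd→2 fwd↓23
  step 1 · PE1,1: acc=0; fwd→0 fwd↓0
  step 2 · PE0,1: acc=1; fwd→1 fwd↓1
  step 2 · PE1,0: acc=6; fwd→3 fwd↓6
  step 2 · PE1,1: acc=23; fwd→2 fwd↓23
  step 3 · PE0,1: acc=0; fwd→0 fwd↓0
  step 3 · PE1,0: acc=0; fwd→0 fwd↓0
  step 3 · PE1,1: acc=25; fwd→3 fwd↓25

PE[1][1].acc = 25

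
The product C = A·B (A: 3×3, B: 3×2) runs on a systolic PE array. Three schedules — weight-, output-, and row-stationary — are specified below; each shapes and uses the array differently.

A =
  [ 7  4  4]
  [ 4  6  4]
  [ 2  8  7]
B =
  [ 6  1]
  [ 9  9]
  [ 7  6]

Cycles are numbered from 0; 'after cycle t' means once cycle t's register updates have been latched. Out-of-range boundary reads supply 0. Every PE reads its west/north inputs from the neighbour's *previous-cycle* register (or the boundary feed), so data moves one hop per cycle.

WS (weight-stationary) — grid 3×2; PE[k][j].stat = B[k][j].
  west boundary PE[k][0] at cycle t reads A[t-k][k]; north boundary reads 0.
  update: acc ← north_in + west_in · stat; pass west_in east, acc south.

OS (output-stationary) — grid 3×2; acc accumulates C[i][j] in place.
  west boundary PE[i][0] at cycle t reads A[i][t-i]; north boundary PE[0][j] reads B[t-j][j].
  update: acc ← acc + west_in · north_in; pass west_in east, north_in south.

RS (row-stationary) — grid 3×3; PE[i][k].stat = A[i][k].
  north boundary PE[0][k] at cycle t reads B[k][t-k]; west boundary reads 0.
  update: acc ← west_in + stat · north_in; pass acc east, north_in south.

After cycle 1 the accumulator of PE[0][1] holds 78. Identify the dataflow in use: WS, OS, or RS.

dataflow = RS

— WS: 3×2; PE[0][1] trace:
  cycle 0: PE[0][1] → acc 0, east 0, south 0
  cycle 1: PE[0][1] → acc 7, east 7, south 7
— OS: 3×2; PE[0][1] trace:
  cycle 0: PE[0][1] → acc 0, east 0, south 0
  cycle 1: PE[0][1] → acc 7, east 7, south 1
— RS: 3×3; PE[0][1] trace:
  cycle 0: PE[0][1] → acc 0, east 0, south 0
  cycle 1: PE[0][1] → acc 78, east 78, south 9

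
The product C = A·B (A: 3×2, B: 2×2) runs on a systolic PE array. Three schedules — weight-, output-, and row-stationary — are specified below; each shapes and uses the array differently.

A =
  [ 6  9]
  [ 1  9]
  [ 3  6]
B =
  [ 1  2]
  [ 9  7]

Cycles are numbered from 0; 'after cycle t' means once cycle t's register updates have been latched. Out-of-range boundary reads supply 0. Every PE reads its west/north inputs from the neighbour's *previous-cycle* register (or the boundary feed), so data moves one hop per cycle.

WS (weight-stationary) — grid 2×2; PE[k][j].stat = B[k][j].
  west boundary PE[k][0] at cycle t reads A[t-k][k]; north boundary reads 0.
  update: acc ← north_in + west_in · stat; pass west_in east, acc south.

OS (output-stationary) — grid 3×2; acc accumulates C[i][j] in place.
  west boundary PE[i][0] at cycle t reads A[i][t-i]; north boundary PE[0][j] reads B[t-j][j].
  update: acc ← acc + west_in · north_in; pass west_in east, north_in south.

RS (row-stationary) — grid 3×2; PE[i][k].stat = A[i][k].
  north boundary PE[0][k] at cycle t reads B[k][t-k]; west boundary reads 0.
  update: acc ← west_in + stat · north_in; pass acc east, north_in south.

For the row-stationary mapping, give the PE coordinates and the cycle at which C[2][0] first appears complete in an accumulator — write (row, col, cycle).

(row, col, cycle) = (2, 1, 3)

RS — PE[2][1] is where C[2][0] collects:
  [0] (2,1) acc=0 (h:0 v:0)
  [1] (2,1) acc=0 (h:0 v:0)
  [2] (2,1) acc=0 (h:0 v:0)
  [3] (2,1) acc=57 (h:57 v:9)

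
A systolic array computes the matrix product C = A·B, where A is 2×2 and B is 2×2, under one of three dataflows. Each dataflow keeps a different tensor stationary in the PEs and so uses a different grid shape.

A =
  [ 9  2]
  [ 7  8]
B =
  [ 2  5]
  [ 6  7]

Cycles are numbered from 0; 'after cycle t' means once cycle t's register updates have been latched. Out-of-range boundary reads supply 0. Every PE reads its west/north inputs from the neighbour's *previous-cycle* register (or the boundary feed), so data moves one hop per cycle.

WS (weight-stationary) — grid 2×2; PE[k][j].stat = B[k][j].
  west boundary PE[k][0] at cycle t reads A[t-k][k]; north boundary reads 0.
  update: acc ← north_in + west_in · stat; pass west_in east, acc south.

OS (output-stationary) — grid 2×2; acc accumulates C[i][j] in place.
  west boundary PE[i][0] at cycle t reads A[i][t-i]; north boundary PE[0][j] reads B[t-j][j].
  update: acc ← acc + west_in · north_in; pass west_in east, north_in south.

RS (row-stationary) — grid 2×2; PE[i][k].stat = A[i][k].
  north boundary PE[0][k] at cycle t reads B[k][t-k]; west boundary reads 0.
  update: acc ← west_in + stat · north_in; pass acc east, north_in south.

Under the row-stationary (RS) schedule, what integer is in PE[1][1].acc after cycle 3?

Tracing RS — 2×2 array, target PE[1][1]:
  0: (0,1).acc=0  regs=<0,0>
  0: (1,0).acc=0  regs=<0,0>
  0: (1,1).acc=0  regs=<0,0>
  1: (0,1).acc=30  regs=<30,6>
  1: (1,0).acc=14  regs=<14,2>
  1: (1,1).acc=0  regs=<0,0>
  2: (0,1).acc=59  regs=<59,7>
  2: (1,0).acc=35  regs=<35,5>
  2: (1,1).acc=62  regs=<62,6>
  3: (0,1).acc=0  regs=<0,0>
  3: (1,0).acc=0  regs=<0,0>
  3: (1,1).acc=91  regs=<91,7>

PE[1][1].acc = 91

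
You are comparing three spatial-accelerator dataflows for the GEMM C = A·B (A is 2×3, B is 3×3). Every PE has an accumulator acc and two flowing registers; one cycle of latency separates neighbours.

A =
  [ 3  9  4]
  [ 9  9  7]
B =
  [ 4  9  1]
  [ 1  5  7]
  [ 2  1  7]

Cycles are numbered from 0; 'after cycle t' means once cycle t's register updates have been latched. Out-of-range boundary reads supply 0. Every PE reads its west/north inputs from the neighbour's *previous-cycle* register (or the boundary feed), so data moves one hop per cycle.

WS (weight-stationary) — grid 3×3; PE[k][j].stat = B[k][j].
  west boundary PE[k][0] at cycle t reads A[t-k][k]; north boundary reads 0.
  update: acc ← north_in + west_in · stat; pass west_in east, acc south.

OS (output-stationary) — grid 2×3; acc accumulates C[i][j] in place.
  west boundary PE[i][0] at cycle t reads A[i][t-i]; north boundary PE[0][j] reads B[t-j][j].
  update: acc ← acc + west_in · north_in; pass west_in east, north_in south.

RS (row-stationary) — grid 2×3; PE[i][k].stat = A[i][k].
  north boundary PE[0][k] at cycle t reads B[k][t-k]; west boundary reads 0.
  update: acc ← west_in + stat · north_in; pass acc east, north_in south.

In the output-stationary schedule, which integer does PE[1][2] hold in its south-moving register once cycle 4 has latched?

register = 7

OS (2×3). Following PE[1][2] plus its west/north inputs:
  [0] (0,2) acc=0 (h:0 v:0)
  [0] (1,1) acc=0 (h:0 v:0)
  [0] (1,2) acc=0 (h:0 v:0)
  [1] (0,2) acc=0 (h:0 v:0)
  [1] (1,1) acc=0 (h:0 v:0)
  [1] (1,2) acc=0 (h:0 v:0)
  [2] (0,2) acc=3 (h:3 v:1)
  [2] (1,1) acc=81 (h:9 v:9)
  [2] (1,2) acc=0 (h:0 v:0)
  [3] (0,2) acc=66 (h:9 v:7)
  [3] (1,1) acc=126 (h:9 v:5)
  [3] (1,2) acc=9 (h:9 v:1)
  [4] (0,2) acc=94 (h:4 v:7)
  [4] (1,1) acc=133 (h:7 v:1)
  [4] (1,2) acc=72 (h:9 v:7)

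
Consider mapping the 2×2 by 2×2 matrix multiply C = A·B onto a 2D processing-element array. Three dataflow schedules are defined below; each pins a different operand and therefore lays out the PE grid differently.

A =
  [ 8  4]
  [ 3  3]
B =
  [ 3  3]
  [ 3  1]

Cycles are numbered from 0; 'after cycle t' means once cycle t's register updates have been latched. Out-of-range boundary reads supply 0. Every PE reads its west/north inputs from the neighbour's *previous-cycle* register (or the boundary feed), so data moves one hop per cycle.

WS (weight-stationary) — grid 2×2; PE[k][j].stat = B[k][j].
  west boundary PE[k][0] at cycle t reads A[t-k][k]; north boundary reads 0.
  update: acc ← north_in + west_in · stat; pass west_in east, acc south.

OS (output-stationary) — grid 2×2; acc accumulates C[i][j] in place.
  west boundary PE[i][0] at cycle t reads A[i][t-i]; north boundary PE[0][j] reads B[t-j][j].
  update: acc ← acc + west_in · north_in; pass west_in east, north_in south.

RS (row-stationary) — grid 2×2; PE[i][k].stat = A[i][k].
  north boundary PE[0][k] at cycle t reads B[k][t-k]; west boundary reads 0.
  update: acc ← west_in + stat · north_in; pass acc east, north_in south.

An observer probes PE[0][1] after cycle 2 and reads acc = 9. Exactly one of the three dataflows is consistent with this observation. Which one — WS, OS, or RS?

dataflow = WS

— WS: 2×2; PE[0][1] trace:
  step 0 · PE0,1: acc=0; fwd→0 fwd↓0
  step 1 · PE0,1: acc=24; fwd→8 fwd↓24
  step 2 · PE0,1: acc=9; fwd→3 fwd↓9
— OS: 2×2; PE[0][1] trace:
  step 0 · PE0,1: acc=0; fwd→0 fwd↓0
  step 1 · PE0,1: acc=24; fwd→8 fwd↓3
  step 2 · PE0,1: acc=28; fwd→4 fwd↓1
— RS: 2×2; PE[0][1] trace:
  step 0 · PE0,1: acc=0; fwd→0 fwd↓0
  step 1 · PE0,1: acc=36; fwd→36 fwd↓3
  step 2 · PE0,1: acc=28; fwd→28 fwd↓1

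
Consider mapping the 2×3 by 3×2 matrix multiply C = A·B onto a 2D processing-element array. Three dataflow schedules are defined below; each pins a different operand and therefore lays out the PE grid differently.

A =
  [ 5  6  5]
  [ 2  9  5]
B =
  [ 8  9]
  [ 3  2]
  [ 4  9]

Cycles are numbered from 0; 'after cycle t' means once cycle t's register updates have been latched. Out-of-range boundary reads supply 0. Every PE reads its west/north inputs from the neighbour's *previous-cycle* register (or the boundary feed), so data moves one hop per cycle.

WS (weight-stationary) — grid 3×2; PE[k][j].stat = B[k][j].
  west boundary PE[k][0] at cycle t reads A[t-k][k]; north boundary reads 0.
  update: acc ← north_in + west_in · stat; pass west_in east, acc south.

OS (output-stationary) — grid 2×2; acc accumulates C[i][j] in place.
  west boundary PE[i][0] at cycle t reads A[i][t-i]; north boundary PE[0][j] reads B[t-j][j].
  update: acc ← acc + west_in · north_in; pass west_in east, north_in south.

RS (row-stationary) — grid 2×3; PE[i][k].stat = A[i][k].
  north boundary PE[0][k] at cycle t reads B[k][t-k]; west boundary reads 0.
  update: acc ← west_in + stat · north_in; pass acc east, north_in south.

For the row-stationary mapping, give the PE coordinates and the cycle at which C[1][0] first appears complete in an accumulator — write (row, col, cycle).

(row, col, cycle) = (1, 2, 3)

RS: C[1][0] accumulates in PE[1][2]:
  cycle 0: PE[1][2] → acc 0, east 0, south 0
  cycle 1: PE[1][2] → acc 0, east 0, south 0
  cycle 2: PE[1][2] → acc 0, east 0, south 0
  cycle 3: PE[1][2] → acc 63, east 63, south 4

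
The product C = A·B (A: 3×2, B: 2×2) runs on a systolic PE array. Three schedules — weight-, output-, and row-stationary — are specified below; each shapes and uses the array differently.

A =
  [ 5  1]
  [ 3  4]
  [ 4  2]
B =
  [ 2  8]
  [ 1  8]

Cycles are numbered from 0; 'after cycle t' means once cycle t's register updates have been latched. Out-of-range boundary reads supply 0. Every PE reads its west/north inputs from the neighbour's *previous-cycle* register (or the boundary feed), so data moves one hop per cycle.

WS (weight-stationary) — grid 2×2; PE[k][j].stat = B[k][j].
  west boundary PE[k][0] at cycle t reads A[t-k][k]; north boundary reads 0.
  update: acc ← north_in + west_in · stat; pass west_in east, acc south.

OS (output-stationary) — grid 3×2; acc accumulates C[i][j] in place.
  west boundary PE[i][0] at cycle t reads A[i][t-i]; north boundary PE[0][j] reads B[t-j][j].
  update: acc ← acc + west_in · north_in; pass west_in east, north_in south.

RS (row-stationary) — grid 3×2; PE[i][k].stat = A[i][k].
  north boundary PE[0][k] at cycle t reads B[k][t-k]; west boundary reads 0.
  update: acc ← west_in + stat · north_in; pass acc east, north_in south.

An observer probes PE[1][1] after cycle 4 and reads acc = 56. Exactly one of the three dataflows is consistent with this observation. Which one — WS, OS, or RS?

Under WS (2×2), PE[1][1]:
  step 0 · PE1,1: acc=0; fwd→0 fwd↓0
  step 1 · PE1,1: acc=0; fwd→0 fwd↓0
  step 2 · PE1,1: acc=48; fwd→1 fwd↓48
  step 3 · PE1,1: acc=56; fwd→4 fwd↓56
  step 4 · PE1,1: acc=48; fwd→2 fwd↓48
Under OS (3×2), PE[1][1]:
  step 0 · PE1,1: acc=0; fwd→0 fwd↓0
  step 1 · PE1,1: acc=0; fwd→0 fwd↓0
  step 2 · PE1,1: acc=24; fwd→3 fwd↓8
  step 3 · PE1,1: acc=56; fwd→4 fwd↓8
  step 4 · PE1,1: acc=56; fwd→0 fwd↓0
Under RS (3×2), PE[1][1]:
  step 0 · PE1,1: acc=0; fwd→0 fwd↓0
  step 1 · PE1,1: acc=0; fwd→0 fwd↓0
  step 2 · PE1,1: acc=10; fwd→10 fwd↓1
  step 3 · PE1,1: acc=56; fwd→56 fwd↓8
  step 4 · PE1,1: acc=0; fwd→0 fwd↓0

dataflow = OS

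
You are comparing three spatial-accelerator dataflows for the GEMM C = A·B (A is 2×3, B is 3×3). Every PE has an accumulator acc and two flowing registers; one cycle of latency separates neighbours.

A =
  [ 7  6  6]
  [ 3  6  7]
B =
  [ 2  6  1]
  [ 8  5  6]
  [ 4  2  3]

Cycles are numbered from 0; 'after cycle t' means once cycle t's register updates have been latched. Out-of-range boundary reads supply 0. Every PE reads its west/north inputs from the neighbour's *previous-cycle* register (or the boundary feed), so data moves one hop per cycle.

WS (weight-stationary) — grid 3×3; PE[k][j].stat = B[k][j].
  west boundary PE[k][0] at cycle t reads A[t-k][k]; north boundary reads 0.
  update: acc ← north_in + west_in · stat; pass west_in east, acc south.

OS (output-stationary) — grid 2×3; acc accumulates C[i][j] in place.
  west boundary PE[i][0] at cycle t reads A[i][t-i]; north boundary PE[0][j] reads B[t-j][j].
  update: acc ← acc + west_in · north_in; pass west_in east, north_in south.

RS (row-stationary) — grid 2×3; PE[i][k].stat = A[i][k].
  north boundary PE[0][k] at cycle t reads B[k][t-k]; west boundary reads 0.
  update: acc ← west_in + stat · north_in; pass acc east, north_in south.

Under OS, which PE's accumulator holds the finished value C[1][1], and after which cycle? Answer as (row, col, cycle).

OS — PE[1][1] is where C[1][1] collects:
  after 0 — PE[1][1] acc=0, pass-E 0, pass-S 0
  after 1 — PE[1][1] acc=0, pass-E 0, pass-S 0
  after 2 — PE[1][1] acc=18, pass-E 3, pass-S 6
  after 3 — PE[1][1] acc=48, pass-E 6, pass-S 5
  after 4 — PE[1][1] acc=62, pass-E 7, pass-S 2

(row, col, cycle) = (1, 1, 4)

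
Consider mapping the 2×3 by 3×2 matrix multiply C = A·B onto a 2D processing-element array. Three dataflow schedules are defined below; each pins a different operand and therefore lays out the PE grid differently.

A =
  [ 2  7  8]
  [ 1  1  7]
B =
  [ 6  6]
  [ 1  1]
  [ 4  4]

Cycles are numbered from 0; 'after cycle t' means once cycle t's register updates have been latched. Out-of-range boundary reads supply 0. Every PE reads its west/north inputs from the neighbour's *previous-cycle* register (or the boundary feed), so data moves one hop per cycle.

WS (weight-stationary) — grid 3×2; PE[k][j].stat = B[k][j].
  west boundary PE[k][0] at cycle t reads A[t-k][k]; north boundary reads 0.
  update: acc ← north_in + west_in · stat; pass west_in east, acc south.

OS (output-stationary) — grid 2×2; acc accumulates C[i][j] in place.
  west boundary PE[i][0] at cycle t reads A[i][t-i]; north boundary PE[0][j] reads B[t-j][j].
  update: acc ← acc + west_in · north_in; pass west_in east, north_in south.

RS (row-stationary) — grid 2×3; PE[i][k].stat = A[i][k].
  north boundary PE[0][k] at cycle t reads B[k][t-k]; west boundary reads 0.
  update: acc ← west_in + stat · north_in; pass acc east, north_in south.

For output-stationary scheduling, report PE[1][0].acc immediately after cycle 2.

PE[1][0].acc = 7

Tracing OS — 2×2 array, target PE[1][0]:
  t=0 PE[0][0]: acc=12 h=2 v=6
  t=0 PE[1][0]: acc=0 h=0 v=0
  t=1 PE[0][0]: acc=19 h=7 v=1
  t=1 PE[1][0]: acc=6 h=1 v=6
  t=2 PE[0][0]: acc=51 h=8 v=4
  t=2 PE[1][0]: acc=7 h=1 v=1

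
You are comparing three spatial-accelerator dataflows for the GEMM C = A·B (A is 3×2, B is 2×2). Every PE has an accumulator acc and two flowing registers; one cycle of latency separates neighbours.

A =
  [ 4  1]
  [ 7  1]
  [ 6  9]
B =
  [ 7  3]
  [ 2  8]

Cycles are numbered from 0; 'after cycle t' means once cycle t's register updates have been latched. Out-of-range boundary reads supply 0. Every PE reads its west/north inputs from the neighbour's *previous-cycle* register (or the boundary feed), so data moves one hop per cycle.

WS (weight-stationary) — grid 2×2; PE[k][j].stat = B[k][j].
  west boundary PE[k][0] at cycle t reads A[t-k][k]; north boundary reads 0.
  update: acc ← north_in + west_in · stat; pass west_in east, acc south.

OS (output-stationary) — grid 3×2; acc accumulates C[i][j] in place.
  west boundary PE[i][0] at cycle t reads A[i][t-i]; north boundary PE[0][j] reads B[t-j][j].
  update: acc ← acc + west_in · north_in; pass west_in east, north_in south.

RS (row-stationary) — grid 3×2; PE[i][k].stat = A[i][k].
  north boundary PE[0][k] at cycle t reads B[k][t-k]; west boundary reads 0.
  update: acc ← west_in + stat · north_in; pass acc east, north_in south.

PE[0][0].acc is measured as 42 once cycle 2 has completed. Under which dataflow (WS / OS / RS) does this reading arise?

dataflow = WS

— WS: 2×2; PE[0][0] trace:
  after 0 — PE[0][0] acc=28, pass-E 4, pass-S 28
  after 1 — PE[0][0] acc=49, pass-E 7, pass-S 49
  after 2 — PE[0][0] acc=42, pass-E 6, pass-S 42
— OS: 3×2; PE[0][0] trace:
  after 0 — PE[0][0] acc=28, pass-E 4, pass-S 7
  after 1 — PE[0][0] acc=30, pass-E 1, pass-S 2
  after 2 — PE[0][0] acc=30, pass-E 0, pass-S 0
— RS: 3×2; PE[0][0] trace:
  after 0 — PE[0][0] acc=28, pass-E 28, pass-S 7
  after 1 — PE[0][0] acc=12, pass-E 12, pass-S 3
  after 2 — PE[0][0] acc=0, pass-E 0, pass-S 0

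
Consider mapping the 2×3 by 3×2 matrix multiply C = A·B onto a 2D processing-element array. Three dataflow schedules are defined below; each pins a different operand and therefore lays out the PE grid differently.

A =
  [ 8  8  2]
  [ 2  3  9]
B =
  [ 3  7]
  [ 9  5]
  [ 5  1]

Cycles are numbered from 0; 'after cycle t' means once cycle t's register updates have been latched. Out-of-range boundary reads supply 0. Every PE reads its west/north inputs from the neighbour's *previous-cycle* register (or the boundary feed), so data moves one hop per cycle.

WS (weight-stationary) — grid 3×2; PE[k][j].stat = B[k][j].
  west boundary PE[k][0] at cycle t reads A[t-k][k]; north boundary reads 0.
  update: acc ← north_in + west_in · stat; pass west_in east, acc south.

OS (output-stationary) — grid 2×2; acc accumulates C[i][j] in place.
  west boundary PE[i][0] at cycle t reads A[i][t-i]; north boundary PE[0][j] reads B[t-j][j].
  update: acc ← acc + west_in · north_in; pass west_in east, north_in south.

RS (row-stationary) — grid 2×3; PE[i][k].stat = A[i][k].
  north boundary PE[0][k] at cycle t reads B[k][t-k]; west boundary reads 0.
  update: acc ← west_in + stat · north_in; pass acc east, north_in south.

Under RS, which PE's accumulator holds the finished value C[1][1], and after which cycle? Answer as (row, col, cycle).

RS: C[1][1] accumulates in PE[1][2]:
  step 0 · PE1,2: acc=0; fwd→0 fwd↓0
  step 1 · PE1,2: acc=0; fwd→0 fwd↓0
  step 2 · PE1,2: acc=0; fwd→0 fwd↓0
  step 3 · PE1,2: acc=78; fwd→78 fwd↓5
  step 4 · PE1,2: acc=38; fwd→38 fwd↓1

(row, col, cycle) = (1, 2, 4)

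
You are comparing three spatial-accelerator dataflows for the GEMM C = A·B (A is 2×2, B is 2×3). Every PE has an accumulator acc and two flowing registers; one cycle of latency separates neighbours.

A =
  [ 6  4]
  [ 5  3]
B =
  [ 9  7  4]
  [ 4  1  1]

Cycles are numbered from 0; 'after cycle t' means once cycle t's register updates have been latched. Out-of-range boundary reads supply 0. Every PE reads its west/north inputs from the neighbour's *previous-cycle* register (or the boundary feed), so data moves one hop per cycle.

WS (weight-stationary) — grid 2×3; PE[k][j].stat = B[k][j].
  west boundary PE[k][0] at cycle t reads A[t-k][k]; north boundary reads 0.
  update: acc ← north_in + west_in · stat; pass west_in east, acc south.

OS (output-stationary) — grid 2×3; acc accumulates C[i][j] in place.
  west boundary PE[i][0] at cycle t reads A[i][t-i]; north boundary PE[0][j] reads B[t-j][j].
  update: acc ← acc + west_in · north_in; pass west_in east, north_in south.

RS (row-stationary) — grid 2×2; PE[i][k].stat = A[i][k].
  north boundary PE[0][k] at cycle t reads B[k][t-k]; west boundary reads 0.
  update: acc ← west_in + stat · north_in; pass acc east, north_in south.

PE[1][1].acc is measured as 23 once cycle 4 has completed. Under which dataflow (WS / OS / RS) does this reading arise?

dataflow = RS

— WS: 2×3; PE[1][1] trace:
  c0 r1c1: 0 / 0 / 0
  c1 r1c1: 0 / 0 / 0
  c2 r1c1: 46 / 4 / 46
  c3 r1c1: 38 / 3 / 38
  c4 r1c1: 0 / 0 / 0
— OS: 2×3; PE[1][1] trace:
  c0 r1c1: 0 / 0 / 0
  c1 r1c1: 0 / 0 / 0
  c2 r1c1: 35 / 5 / 7
  c3 r1c1: 38 / 3 / 1
  c4 r1c1: 38 / 0 / 0
— RS: 2×2; PE[1][1] trace:
  c0 r1c1: 0 / 0 / 0
  c1 r1c1: 0 / 0 / 0
  c2 r1c1: 57 / 57 / 4
  c3 r1c1: 38 / 38 / 1
  c4 r1c1: 23 / 23 / 1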